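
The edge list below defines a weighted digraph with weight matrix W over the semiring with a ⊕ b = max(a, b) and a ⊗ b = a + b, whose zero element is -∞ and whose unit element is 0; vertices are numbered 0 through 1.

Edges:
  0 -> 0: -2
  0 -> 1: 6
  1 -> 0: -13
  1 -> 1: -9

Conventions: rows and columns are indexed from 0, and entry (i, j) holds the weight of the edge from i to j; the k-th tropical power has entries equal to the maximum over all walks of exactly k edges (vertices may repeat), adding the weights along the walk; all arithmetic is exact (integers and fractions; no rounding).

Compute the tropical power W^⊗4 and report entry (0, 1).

W^⊗2:
  [-4, 4]
  [-15, -7]
W^⊗3:
  [-6, 2]
  [-17, -9]
W^⊗4:
  [-8, 0]
  [-19, -11]
Key observation: the optimum is the walk 0->0->0->0->1, with weight (-2) + (-2) + (-2) + 6 = 0.
Optimal value attained by: walk 0->0->0->0->1.
Answer: (W^⊗4)[0][1] = 0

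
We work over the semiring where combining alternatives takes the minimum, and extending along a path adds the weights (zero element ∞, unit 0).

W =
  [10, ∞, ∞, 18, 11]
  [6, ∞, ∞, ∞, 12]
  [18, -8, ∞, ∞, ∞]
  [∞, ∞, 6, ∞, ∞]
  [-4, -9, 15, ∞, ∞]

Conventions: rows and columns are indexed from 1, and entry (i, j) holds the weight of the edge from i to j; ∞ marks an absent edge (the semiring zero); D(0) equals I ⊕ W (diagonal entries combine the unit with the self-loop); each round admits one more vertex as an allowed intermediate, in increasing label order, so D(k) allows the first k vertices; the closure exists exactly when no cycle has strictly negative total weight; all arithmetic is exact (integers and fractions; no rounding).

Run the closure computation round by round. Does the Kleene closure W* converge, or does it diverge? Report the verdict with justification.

D(0):
  [0, ∞, ∞, 18, 11]
  [6, 0, ∞, ∞, 12]
  [18, -8, 0, ∞, ∞]
  [∞, ∞, 6, 0, ∞]
  [-4, -9, 15, ∞, 0]
D(1):
  [0, ∞, ∞, 18, 11]
  [6, 0, ∞, 24, 12]
  [18, -8, 0, 36, 29]
  [∞, ∞, 6, 0, ∞]
  [-4, -9, 15, 14, 0]
D(2):
  [0, ∞, ∞, 18, 11]
  [6, 0, ∞, 24, 12]
  [-2, -8, 0, 16, 4]
  [∞, ∞, 6, 0, ∞]
  [-4, -9, 15, 14, 0]
D(3):
  [0, ∞, ∞, 18, 11]
  [6, 0, ∞, 24, 12]
  [-2, -8, 0, 16, 4]
  [4, -2, 6, 0, 10]
  [-4, -9, 15, 14, 0]
D(4):
  [0, 16, 24, 18, 11]
  [6, 0, 30, 24, 12]
  [-2, -8, 0, 16, 4]
  [4, -2, 6, 0, 10]
  [-4, -9, 15, 14, 0]
D(5):
  [0, 2, 24, 18, 11]
  [6, 0, 27, 24, 12]
  [-2, -8, 0, 16, 4]
  [4, -2, 6, 0, 10]
  [-4, -9, 15, 14, 0]
Key observation: every diagonal entry stays at the unit through all rounds, so no improving cycle exists.
Answer: CONVERGES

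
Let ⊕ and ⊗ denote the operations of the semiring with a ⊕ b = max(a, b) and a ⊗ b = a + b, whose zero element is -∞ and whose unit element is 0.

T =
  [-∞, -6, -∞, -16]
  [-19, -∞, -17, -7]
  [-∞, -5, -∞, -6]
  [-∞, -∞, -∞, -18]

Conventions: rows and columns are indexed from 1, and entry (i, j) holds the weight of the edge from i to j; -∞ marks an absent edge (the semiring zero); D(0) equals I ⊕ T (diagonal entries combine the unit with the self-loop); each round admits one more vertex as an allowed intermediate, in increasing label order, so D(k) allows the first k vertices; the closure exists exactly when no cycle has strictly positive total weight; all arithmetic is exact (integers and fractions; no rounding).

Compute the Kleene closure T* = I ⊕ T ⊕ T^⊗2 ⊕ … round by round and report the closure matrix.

D(0):
  [0, -6, -∞, -16]
  [-19, 0, -17, -7]
  [-∞, -5, 0, -6]
  [-∞, -∞, -∞, 0]
D(1):
  [0, -6, -∞, -16]
  [-19, 0, -17, -7]
  [-∞, -5, 0, -6]
  [-∞, -∞, -∞, 0]
D(2):
  [0, -6, -23, -13]
  [-19, 0, -17, -7]
  [-24, -5, 0, -6]
  [-∞, -∞, -∞, 0]
D(3):
  [0, -6, -23, -13]
  [-19, 0, -17, -7]
  [-24, -5, 0, -6]
  [-∞, -∞, -∞, 0]
D(4):
  [0, -6, -23, -13]
  [-19, 0, -17, -7]
  [-24, -5, 0, -6]
  [-∞, -∞, -∞, 0]
Answer: T* = [[0, -6, -23, -13], [-19, 0, -17, -7], [-24, -5, 0, -6], [-∞, -∞, -∞, 0]]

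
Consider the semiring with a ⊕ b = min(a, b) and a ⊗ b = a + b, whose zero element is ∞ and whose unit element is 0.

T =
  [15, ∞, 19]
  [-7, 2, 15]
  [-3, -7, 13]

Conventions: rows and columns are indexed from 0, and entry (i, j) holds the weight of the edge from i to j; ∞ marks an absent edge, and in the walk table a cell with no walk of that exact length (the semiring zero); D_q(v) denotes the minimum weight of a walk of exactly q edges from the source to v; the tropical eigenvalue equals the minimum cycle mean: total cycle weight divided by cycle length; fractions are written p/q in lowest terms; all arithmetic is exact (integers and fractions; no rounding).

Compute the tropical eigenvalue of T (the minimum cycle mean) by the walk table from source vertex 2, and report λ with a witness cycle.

q=0: [∞, ∞, 0]
q=1: [-3, -7, 13]
q=2: [-14, -5, 8]
q=3: [-12, -3, 5]
Optimal cycle mean attained by: cycle 0->2->1->0, total 19 + (-7) + (-7), length 3.
Answer: λ = 5/3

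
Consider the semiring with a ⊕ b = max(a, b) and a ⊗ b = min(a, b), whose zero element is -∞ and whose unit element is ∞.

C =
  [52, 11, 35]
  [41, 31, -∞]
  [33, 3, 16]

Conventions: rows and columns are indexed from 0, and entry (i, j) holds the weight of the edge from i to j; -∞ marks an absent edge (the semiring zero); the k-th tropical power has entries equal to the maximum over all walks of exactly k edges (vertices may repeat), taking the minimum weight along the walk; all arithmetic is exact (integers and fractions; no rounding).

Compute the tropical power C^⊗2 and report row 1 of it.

C^⊗2:
  [52, 11, 35]
  [41, 31, 35]
  [33, 11, 33]
Answer: row 1 of C^⊗2 = [41, 31, 35]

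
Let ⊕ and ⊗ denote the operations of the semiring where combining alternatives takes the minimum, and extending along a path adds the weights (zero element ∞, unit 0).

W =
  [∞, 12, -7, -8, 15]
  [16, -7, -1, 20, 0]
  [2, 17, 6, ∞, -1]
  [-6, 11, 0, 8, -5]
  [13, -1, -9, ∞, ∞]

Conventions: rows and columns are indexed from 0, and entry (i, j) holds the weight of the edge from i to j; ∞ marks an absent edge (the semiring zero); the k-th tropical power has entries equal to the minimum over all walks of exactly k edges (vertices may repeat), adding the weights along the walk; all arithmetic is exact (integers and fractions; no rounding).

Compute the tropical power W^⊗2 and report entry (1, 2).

W^⊗2:
  [-14, 3, -8, 0, -13]
  [1, -14, -9, 8, -7]
  [8, -2, -10, -6, 5]
  [2, -6, -14, -14, -1]
  [-7, -8, -3, 5, -10]
Key observation: the optimum is the walk 1->4->2, with weight 0 + (-9) = -9.
Optimal value attained by: walk 1->4->2.
Answer: (W^⊗2)[1][2] = -9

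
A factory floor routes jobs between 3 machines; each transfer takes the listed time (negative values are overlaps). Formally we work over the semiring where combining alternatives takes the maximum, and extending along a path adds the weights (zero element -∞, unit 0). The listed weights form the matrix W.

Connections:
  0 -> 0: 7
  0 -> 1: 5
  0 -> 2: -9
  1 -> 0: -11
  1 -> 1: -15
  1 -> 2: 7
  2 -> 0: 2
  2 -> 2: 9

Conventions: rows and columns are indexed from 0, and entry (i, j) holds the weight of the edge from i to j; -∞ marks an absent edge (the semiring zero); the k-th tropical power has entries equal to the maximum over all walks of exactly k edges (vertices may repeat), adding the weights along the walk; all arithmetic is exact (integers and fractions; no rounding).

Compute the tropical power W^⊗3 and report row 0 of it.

W^⊗2:
  [14, 12, 12]
  [9, -6, 16]
  [11, 7, 18]
W^⊗3:
  [21, 19, 21]
  [18, 14, 25]
  [20, 16, 27]
Answer: row 0 of W^⊗3 = [21, 19, 21]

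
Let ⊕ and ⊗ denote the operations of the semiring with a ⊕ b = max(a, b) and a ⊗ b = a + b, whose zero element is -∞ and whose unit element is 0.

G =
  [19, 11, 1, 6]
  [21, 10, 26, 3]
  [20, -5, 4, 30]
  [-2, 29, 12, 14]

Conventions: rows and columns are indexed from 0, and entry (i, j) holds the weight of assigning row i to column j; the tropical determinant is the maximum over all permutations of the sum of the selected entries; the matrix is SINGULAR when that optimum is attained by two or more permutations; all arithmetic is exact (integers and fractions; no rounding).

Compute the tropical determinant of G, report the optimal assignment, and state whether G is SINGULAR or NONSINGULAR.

σ = (0, 1, 2, 3): 19 + 10 + 4 + 14 = 47
σ = (0, 1, 3, 2): 19 + 10 + 30 + 12 = 71
σ = (0, 2, 1, 3): 19 + 26 + (-5) + 14 = 54
σ = (0, 2, 3, 1): 19 + 26 + 30 + 29 = 104
σ = (0, 3, 1, 2): 19 + 3 + (-5) + 12 = 29
σ = (0, 3, 2, 1): 19 + 3 + 4 + 29 = 55
σ = (1, 0, 2, 3): 11 + 21 + 4 + 14 = 50
σ = (1, 0, 3, 2): 11 + 21 + 30 + 12 = 74
σ = (1, 2, 0, 3): 11 + 26 + 20 + 14 = 71
σ = (1, 2, 3, 0): 11 + 26 + 30 + (-2) = 65
σ = (1, 3, 0, 2): 11 + 3 + 20 + 12 = 46
σ = (1, 3, 2, 0): 11 + 3 + 4 + (-2) = 16
σ = (2, 0, 1, 3): 1 + 21 + (-5) + 14 = 31
σ = (2, 0, 3, 1): 1 + 21 + 30 + 29 = 81
σ = (2, 1, 0, 3): 1 + 10 + 20 + 14 = 45
σ = (2, 1, 3, 0): 1 + 10 + 30 + (-2) = 39
σ = (2, 3, 0, 1): 1 + 3 + 20 + 29 = 53
σ = (2, 3, 1, 0): 1 + 3 + (-5) + (-2) = -3
σ = (3, 0, 1, 2): 6 + 21 + (-5) + 12 = 34
σ = (3, 0, 2, 1): 6 + 21 + 4 + 29 = 60
σ = (3, 1, 0, 2): 6 + 10 + 20 + 12 = 48
σ = (3, 1, 2, 0): 6 + 10 + 4 + (-2) = 18
σ = (3, 2, 0, 1): 6 + 26 + 20 + 29 = 81
σ = (3, 2, 1, 0): 6 + 26 + (-5) + (-2) = 25
Optimal value attained by: σ = (0, 2, 3, 1).
Answer: det⊕(G) = 104; verdict: NONSINGULAR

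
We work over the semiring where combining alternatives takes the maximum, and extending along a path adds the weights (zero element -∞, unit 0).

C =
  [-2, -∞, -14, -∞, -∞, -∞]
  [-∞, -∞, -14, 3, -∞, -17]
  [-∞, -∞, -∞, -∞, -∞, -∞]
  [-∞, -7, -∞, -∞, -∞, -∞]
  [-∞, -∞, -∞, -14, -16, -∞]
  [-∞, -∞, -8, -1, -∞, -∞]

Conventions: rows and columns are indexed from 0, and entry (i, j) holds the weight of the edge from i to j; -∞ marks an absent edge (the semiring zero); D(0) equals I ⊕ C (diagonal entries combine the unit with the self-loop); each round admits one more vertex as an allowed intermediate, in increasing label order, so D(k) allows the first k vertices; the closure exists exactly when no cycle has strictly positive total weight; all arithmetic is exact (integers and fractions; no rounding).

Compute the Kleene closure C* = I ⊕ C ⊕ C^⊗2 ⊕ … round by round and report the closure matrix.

D(0):
  [0, -∞, -14, -∞, -∞, -∞]
  [-∞, 0, -14, 3, -∞, -17]
  [-∞, -∞, 0, -∞, -∞, -∞]
  [-∞, -7, -∞, 0, -∞, -∞]
  [-∞, -∞, -∞, -14, 0, -∞]
  [-∞, -∞, -8, -1, -∞, 0]
D(1):
  [0, -∞, -14, -∞, -∞, -∞]
  [-∞, 0, -14, 3, -∞, -17]
  [-∞, -∞, 0, -∞, -∞, -∞]
  [-∞, -7, -∞, 0, -∞, -∞]
  [-∞, -∞, -∞, -14, 0, -∞]
  [-∞, -∞, -8, -1, -∞, 0]
D(2):
  [0, -∞, -14, -∞, -∞, -∞]
  [-∞, 0, -14, 3, -∞, -17]
  [-∞, -∞, 0, -∞, -∞, -∞]
  [-∞, -7, -21, 0, -∞, -24]
  [-∞, -∞, -∞, -14, 0, -∞]
  [-∞, -∞, -8, -1, -∞, 0]
D(3):
  [0, -∞, -14, -∞, -∞, -∞]
  [-∞, 0, -14, 3, -∞, -17]
  [-∞, -∞, 0, -∞, -∞, -∞]
  [-∞, -7, -21, 0, -∞, -24]
  [-∞, -∞, -∞, -14, 0, -∞]
  [-∞, -∞, -8, -1, -∞, 0]
D(4):
  [0, -∞, -14, -∞, -∞, -∞]
  [-∞, 0, -14, 3, -∞, -17]
  [-∞, -∞, 0, -∞, -∞, -∞]
  [-∞, -7, -21, 0, -∞, -24]
  [-∞, -21, -35, -14, 0, -38]
  [-∞, -8, -8, -1, -∞, 0]
D(5):
  [0, -∞, -14, -∞, -∞, -∞]
  [-∞, 0, -14, 3, -∞, -17]
  [-∞, -∞, 0, -∞, -∞, -∞]
  [-∞, -7, -21, 0, -∞, -24]
  [-∞, -21, -35, -14, 0, -38]
  [-∞, -8, -8, -1, -∞, 0]
D(6):
  [0, -∞, -14, -∞, -∞, -∞]
  [-∞, 0, -14, 3, -∞, -17]
  [-∞, -∞, 0, -∞, -∞, -∞]
  [-∞, -7, -21, 0, -∞, -24]
  [-∞, -21, -35, -14, 0, -38]
  [-∞, -8, -8, -1, -∞, 0]
Answer: C* = [[0, -∞, -14, -∞, -∞, -∞], [-∞, 0, -14, 3, -∞, -17], [-∞, -∞, 0, -∞, -∞, -∞], [-∞, -7, -21, 0, -∞, -24], [-∞, -21, -35, -14, 0, -38], [-∞, -8, -8, -1, -∞, 0]]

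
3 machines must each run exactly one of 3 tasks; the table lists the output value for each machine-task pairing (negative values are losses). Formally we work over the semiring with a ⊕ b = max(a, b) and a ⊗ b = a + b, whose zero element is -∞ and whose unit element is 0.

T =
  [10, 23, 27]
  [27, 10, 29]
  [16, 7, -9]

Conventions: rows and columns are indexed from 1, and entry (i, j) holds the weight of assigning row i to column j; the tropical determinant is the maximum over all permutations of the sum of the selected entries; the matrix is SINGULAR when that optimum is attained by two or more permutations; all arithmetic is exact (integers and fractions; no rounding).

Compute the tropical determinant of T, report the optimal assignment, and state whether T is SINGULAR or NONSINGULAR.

σ = (1, 2, 3): 10 + 10 + (-9) = 11
σ = (1, 3, 2): 10 + 29 + 7 = 46
σ = (2, 1, 3): 23 + 27 + (-9) = 41
σ = (2, 3, 1): 23 + 29 + 16 = 68
σ = (3, 1, 2): 27 + 27 + 7 = 61
σ = (3, 2, 1): 27 + 10 + 16 = 53
Optimal value attained by: σ = (2, 3, 1).
Answer: det⊕(T) = 68; verdict: NONSINGULAR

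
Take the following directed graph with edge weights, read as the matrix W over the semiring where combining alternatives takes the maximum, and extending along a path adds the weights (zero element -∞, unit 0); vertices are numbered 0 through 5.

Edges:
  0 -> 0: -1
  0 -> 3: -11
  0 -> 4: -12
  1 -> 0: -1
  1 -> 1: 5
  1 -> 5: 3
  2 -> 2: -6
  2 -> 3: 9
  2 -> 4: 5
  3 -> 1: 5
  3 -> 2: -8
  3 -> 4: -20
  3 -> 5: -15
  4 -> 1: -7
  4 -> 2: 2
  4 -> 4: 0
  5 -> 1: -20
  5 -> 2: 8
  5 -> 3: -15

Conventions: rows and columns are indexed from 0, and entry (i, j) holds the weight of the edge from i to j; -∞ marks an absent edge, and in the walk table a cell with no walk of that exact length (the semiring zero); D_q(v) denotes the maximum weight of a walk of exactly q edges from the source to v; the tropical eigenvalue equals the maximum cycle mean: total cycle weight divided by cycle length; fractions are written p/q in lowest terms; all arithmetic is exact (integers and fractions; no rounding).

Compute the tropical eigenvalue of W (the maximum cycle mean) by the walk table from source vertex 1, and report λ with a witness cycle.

q=0: [-∞, 0, -∞, -∞, -∞, -∞]
q=1: [-1, 5, -∞, -∞, -∞, 3]
q=2: [4, 10, 11, -12, -13, 8]
q=3: [9, 15, 16, 20, 16, 13]
q=4: [14, 25, 21, 25, 21, 18]
q=5: [24, 30, 26, 30, 26, 28]
q=6: [29, 35, 36, 35, 31, 33]
Optimal cycle mean attained by: cycle 1->5->2->3->1, total 3 + 8 + 9 + 5, length 4.
Answer: λ = 25/4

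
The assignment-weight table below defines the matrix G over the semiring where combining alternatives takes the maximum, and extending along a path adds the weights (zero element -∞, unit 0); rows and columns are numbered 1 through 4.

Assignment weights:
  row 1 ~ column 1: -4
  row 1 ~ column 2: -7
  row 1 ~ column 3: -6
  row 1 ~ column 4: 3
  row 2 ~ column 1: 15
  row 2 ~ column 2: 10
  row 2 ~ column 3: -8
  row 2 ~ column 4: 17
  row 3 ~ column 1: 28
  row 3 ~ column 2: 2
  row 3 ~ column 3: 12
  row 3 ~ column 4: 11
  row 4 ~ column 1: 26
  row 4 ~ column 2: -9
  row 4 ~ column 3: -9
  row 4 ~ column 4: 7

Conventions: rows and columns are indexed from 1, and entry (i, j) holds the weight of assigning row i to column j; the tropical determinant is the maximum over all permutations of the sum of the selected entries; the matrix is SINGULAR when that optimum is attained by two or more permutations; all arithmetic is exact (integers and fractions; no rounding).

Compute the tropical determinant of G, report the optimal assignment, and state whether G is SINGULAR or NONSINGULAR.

σ = (1, 2, 3, 4): (-4) + 10 + 12 + 7 = 25
σ = (1, 2, 4, 3): (-4) + 10 + 11 + (-9) = 8
σ = (1, 3, 2, 4): (-4) + (-8) + 2 + 7 = -3
σ = (1, 3, 4, 2): (-4) + (-8) + 11 + (-9) = -10
σ = (1, 4, 2, 3): (-4) + 17 + 2 + (-9) = 6
σ = (1, 4, 3, 2): (-4) + 17 + 12 + (-9) = 16
σ = (2, 1, 3, 4): (-7) + 15 + 12 + 7 = 27
σ = (2, 1, 4, 3): (-7) + 15 + 11 + (-9) = 10
σ = (2, 3, 1, 4): (-7) + (-8) + 28 + 7 = 20
σ = (2, 3, 4, 1): (-7) + (-8) + 11 + 26 = 22
σ = (2, 4, 1, 3): (-7) + 17 + 28 + (-9) = 29
σ = (2, 4, 3, 1): (-7) + 17 + 12 + 26 = 48
σ = (3, 1, 2, 4): (-6) + 15 + 2 + 7 = 18
σ = (3, 1, 4, 2): (-6) + 15 + 11 + (-9) = 11
σ = (3, 2, 1, 4): (-6) + 10 + 28 + 7 = 39
σ = (3, 2, 4, 1): (-6) + 10 + 11 + 26 = 41
σ = (3, 4, 1, 2): (-6) + 17 + 28 + (-9) = 30
σ = (3, 4, 2, 1): (-6) + 17 + 2 + 26 = 39
σ = (4, 1, 2, 3): 3 + 15 + 2 + (-9) = 11
σ = (4, 1, 3, 2): 3 + 15 + 12 + (-9) = 21
σ = (4, 2, 1, 3): 3 + 10 + 28 + (-9) = 32
σ = (4, 2, 3, 1): 3 + 10 + 12 + 26 = 51
σ = (4, 3, 1, 2): 3 + (-8) + 28 + (-9) = 14
σ = (4, 3, 2, 1): 3 + (-8) + 2 + 26 = 23
Optimal value attained by: σ = (4, 2, 3, 1).
Answer: det⊕(G) = 51; verdict: NONSINGULAR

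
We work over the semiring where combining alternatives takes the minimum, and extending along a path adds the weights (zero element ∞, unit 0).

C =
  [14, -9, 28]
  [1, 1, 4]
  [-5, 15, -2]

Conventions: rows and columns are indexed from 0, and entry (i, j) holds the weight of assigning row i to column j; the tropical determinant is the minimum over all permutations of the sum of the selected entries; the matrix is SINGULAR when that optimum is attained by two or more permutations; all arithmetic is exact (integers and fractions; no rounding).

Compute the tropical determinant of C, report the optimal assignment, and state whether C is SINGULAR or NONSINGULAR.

σ = (0, 1, 2): 14 + 1 + (-2) = 13
σ = (0, 2, 1): 14 + 4 + 15 = 33
σ = (1, 0, 2): (-9) + 1 + (-2) = -10
σ = (1, 2, 0): (-9) + 4 + (-5) = -10
σ = (2, 0, 1): 28 + 1 + 15 = 44
σ = (2, 1, 0): 28 + 1 + (-5) = 24
Optimal value attained by: σ = (1, 0, 2).
Answer: det⊕(C) = -10; verdict: SINGULAR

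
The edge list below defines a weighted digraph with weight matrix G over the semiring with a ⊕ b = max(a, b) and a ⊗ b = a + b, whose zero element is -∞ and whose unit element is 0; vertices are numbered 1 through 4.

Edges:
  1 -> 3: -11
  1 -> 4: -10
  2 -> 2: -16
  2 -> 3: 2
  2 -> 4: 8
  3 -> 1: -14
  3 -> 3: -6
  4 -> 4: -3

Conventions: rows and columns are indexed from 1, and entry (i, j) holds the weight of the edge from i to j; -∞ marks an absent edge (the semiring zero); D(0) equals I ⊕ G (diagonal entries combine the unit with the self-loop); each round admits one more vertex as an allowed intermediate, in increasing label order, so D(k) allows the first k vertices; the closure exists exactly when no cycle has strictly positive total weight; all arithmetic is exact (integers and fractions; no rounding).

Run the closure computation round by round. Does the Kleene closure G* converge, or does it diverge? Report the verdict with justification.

D(0):
  [0, -∞, -11, -10]
  [-∞, 0, 2, 8]
  [-14, -∞, 0, -∞]
  [-∞, -∞, -∞, 0]
D(1):
  [0, -∞, -11, -10]
  [-∞, 0, 2, 8]
  [-14, -∞, 0, -24]
  [-∞, -∞, -∞, 0]
D(2):
  [0, -∞, -11, -10]
  [-∞, 0, 2, 8]
  [-14, -∞, 0, -24]
  [-∞, -∞, -∞, 0]
D(3):
  [0, -∞, -11, -10]
  [-12, 0, 2, 8]
  [-14, -∞, 0, -24]
  [-∞, -∞, -∞, 0]
D(4):
  [0, -∞, -11, -10]
  [-12, 0, 2, 8]
  [-14, -∞, 0, -24]
  [-∞, -∞, -∞, 0]
Key observation: every diagonal entry stays at the unit through all rounds, so no improving cycle exists.
Answer: CONVERGES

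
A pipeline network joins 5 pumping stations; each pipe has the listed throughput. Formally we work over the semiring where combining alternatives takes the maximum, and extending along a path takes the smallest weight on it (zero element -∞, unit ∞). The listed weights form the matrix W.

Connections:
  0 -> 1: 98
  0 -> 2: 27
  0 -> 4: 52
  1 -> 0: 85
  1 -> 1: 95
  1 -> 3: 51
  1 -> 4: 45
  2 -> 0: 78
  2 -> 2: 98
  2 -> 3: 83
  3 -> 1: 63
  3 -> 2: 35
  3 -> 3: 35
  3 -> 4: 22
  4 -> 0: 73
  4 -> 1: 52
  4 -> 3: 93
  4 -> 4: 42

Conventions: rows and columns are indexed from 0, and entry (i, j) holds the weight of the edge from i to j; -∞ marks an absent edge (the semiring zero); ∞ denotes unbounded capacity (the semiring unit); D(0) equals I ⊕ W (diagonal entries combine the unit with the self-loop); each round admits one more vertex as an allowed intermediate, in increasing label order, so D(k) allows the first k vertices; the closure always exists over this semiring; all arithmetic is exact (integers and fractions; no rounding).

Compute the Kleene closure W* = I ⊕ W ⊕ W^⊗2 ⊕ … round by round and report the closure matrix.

D(0):
  [∞, 98, 27, -∞, 52]
  [85, ∞, -∞, 51, 45]
  [78, -∞, ∞, 83, -∞]
  [-∞, 63, 35, ∞, 22]
  [73, 52, -∞, 93, ∞]
D(1):
  [∞, 98, 27, -∞, 52]
  [85, ∞, 27, 51, 52]
  [78, 78, ∞, 83, 52]
  [-∞, 63, 35, ∞, 22]
  [73, 73, 27, 93, ∞]
D(2):
  [∞, 98, 27, 51, 52]
  [85, ∞, 27, 51, 52]
  [78, 78, ∞, 83, 52]
  [63, 63, 35, ∞, 52]
  [73, 73, 27, 93, ∞]
D(3):
  [∞, 98, 27, 51, 52]
  [85, ∞, 27, 51, 52]
  [78, 78, ∞, 83, 52]
  [63, 63, 35, ∞, 52]
  [73, 73, 27, 93, ∞]
D(4):
  [∞, 98, 35, 51, 52]
  [85, ∞, 35, 51, 52]
  [78, 78, ∞, 83, 52]
  [63, 63, 35, ∞, 52]
  [73, 73, 35, 93, ∞]
D(5):
  [∞, 98, 35, 52, 52]
  [85, ∞, 35, 52, 52]
  [78, 78, ∞, 83, 52]
  [63, 63, 35, ∞, 52]
  [73, 73, 35, 93, ∞]
Answer: W* = [[∞, 98, 35, 52, 52], [85, ∞, 35, 52, 52], [78, 78, ∞, 83, 52], [63, 63, 35, ∞, 52], [73, 73, 35, 93, ∞]]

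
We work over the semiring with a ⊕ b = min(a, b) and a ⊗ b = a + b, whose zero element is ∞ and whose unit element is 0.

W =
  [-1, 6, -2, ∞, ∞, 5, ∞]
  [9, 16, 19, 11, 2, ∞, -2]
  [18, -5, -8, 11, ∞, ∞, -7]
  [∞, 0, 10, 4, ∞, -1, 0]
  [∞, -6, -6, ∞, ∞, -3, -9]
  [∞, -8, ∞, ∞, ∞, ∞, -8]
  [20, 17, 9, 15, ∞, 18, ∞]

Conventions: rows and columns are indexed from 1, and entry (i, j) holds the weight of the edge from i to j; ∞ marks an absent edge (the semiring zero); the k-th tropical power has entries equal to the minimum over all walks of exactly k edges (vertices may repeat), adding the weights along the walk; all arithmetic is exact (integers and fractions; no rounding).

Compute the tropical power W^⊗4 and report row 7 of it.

W^⊗2:
  [-2, -7, -10, 9, 8, 4, -9]
  [8, -4, -4, 13, 18, -1, -7]
  [4, -13, -16, 3, -3, 10, -15]
  [9, -9, 2, 8, 2, 3, -9]
  [3, -11, -14, 5, -4, 9, -13]
  [1, 8, 1, 3, -6, 10, -10]
  [19, 4, 1, 19, 19, 14, 2]
W^⊗3:
  [-3, -15, -18, 1, -5, 3, -17]
  [5, -9, -12, 7, -2, 11, -11]
  [-4, -21, -24, -5, -11, -6, -23]
  [0, -5, -6, 2, -7, -1, -11]
  [-2, -19, -22, -3, -9, -7, -21]
  [0, -12, -12, 5, 10, -9, -15]
  [13, -4, -7, 12, 6, 16, -6]
W^⊗4:
  [-6, -23, -26, -7, -13, -8, -25]
  [0, -17, -20, -1, -7, -5, -19]
  [-12, -29, -32, -13, -19, -14, -31]
  [-1, -13, -14, 4, -3, -10, -16]
  [-10, -27, -30, -11, -17, -12, -29]
  [-3, -17, -20, -1, -10, 3, -19]
  [5, -12, -15, 4, -2, 3, -14]
Answer: row 7 of W^⊗4 = [5, -12, -15, 4, -2, 3, -14]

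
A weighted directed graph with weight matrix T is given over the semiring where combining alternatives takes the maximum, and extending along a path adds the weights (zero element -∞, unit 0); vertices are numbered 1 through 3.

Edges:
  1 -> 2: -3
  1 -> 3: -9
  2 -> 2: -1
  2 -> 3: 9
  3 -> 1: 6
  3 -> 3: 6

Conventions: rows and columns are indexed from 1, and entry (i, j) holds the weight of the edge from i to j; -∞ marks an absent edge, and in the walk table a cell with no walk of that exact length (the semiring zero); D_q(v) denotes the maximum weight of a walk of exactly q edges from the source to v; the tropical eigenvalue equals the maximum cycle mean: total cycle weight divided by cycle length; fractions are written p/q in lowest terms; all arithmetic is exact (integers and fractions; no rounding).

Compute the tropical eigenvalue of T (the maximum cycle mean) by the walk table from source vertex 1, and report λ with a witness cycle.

q=0: [0, -∞, -∞]
q=1: [-∞, -3, -9]
q=2: [-3, -4, 6]
q=3: [12, -5, 12]
Optimal cycle mean attained by: cycle 3->3, total 6, length 1.
Answer: λ = 6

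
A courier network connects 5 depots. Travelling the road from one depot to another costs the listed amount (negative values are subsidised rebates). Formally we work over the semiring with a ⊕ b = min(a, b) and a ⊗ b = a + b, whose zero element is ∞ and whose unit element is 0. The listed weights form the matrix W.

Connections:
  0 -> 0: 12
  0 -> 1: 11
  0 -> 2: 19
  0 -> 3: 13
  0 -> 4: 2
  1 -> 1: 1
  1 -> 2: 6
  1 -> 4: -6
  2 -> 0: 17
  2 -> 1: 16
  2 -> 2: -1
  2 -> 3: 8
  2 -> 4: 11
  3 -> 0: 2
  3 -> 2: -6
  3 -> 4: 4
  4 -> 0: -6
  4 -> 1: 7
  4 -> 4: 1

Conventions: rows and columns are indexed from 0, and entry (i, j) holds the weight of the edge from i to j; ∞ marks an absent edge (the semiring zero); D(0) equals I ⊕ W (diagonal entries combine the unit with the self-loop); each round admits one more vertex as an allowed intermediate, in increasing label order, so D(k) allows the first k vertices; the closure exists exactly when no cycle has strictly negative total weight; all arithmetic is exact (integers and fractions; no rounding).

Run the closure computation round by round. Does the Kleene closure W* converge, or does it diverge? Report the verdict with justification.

Detection: at round 0, diagonal entry (2, 2) turns strictly negative.
Key observation: the cycle 2->2 has total weight (-1), which is strictly negative.
Answer: DIVERGES — negative cycle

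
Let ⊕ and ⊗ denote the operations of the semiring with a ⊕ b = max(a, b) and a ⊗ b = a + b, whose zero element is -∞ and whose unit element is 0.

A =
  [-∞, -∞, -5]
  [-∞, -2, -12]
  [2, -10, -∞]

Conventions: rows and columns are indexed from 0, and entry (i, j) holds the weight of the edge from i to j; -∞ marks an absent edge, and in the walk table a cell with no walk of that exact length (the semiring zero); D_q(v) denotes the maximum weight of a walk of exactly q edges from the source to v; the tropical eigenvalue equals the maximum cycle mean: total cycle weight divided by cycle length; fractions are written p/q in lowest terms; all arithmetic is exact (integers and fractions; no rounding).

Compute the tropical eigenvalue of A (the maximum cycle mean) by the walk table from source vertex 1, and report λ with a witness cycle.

q=0: [-∞, 0, -∞]
q=1: [-∞, -2, -12]
q=2: [-10, -4, -14]
q=3: [-12, -6, -15]
Optimal cycle mean attained by: cycle 0->2->0, total (-5) + 2, length 2.
Answer: λ = -3/2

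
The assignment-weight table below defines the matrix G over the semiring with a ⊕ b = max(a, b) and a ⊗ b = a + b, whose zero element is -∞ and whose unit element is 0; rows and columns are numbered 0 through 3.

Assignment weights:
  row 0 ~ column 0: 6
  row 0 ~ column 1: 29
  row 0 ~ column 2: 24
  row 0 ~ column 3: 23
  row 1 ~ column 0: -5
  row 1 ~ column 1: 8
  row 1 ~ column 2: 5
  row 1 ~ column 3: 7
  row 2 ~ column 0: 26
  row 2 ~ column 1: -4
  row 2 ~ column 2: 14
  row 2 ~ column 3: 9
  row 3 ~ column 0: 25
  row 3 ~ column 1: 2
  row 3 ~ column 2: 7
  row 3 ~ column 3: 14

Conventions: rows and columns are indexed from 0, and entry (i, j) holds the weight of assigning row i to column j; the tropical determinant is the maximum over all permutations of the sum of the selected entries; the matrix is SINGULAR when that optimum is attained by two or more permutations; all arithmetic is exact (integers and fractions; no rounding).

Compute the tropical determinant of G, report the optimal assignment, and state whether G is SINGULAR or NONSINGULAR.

σ = (0, 1, 2, 3): 6 + 8 + 14 + 14 = 42
σ = (0, 1, 3, 2): 6 + 8 + 9 + 7 = 30
σ = (0, 2, 1, 3): 6 + 5 + (-4) + 14 = 21
σ = (0, 2, 3, 1): 6 + 5 + 9 + 2 = 22
σ = (0, 3, 1, 2): 6 + 7 + (-4) + 7 = 16
σ = (0, 3, 2, 1): 6 + 7 + 14 + 2 = 29
σ = (1, 0, 2, 3): 29 + (-5) + 14 + 14 = 52
σ = (1, 0, 3, 2): 29 + (-5) + 9 + 7 = 40
σ = (1, 2, 0, 3): 29 + 5 + 26 + 14 = 74
σ = (1, 2, 3, 0): 29 + 5 + 9 + 25 = 68
σ = (1, 3, 0, 2): 29 + 7 + 26 + 7 = 69
σ = (1, 3, 2, 0): 29 + 7 + 14 + 25 = 75
σ = (2, 0, 1, 3): 24 + (-5) + (-4) + 14 = 29
σ = (2, 0, 3, 1): 24 + (-5) + 9 + 2 = 30
σ = (2, 1, 0, 3): 24 + 8 + 26 + 14 = 72
σ = (2, 1, 3, 0): 24 + 8 + 9 + 25 = 66
σ = (2, 3, 0, 1): 24 + 7 + 26 + 2 = 59
σ = (2, 3, 1, 0): 24 + 7 + (-4) + 25 = 52
σ = (3, 0, 1, 2): 23 + (-5) + (-4) + 7 = 21
σ = (3, 0, 2, 1): 23 + (-5) + 14 + 2 = 34
σ = (3, 1, 0, 2): 23 + 8 + 26 + 7 = 64
σ = (3, 1, 2, 0): 23 + 8 + 14 + 25 = 70
σ = (3, 2, 0, 1): 23 + 5 + 26 + 2 = 56
σ = (3, 2, 1, 0): 23 + 5 + (-4) + 25 = 49
Optimal value attained by: σ = (1, 3, 2, 0).
Answer: det⊕(G) = 75; verdict: NONSINGULAR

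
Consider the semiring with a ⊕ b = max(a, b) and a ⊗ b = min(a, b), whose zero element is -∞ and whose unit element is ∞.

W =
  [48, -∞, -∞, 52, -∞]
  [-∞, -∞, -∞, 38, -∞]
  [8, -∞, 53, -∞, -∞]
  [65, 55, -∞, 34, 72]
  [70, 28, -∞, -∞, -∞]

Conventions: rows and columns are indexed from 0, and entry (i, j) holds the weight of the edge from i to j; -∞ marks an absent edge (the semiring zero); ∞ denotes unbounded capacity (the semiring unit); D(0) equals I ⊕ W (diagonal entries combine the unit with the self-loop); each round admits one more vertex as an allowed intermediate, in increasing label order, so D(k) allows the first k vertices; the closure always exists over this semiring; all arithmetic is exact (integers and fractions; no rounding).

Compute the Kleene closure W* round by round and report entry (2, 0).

D(0):
  [∞, -∞, -∞, 52, -∞]
  [-∞, ∞, -∞, 38, -∞]
  [8, -∞, ∞, -∞, -∞]
  [65, 55, -∞, ∞, 72]
  [70, 28, -∞, -∞, ∞]
D(1):
  [∞, -∞, -∞, 52, -∞]
  [-∞, ∞, -∞, 38, -∞]
  [8, -∞, ∞, 8, -∞]
  [65, 55, -∞, ∞, 72]
  [70, 28, -∞, 52, ∞]
D(2):
  [∞, -∞, -∞, 52, -∞]
  [-∞, ∞, -∞, 38, -∞]
  [8, -∞, ∞, 8, -∞]
  [65, 55, -∞, ∞, 72]
  [70, 28, -∞, 52, ∞]
D(3):
  [∞, -∞, -∞, 52, -∞]
  [-∞, ∞, -∞, 38, -∞]
  [8, -∞, ∞, 8, -∞]
  [65, 55, -∞, ∞, 72]
  [70, 28, -∞, 52, ∞]
D(4):
  [∞, 52, -∞, 52, 52]
  [38, ∞, -∞, 38, 38]
  [8, 8, ∞, 8, 8]
  [65, 55, -∞, ∞, 72]
  [70, 52, -∞, 52, ∞]
D(5):
  [∞, 52, -∞, 52, 52]
  [38, ∞, -∞, 38, 38]
  [8, 8, ∞, 8, 8]
  [70, 55, -∞, ∞, 72]
  [70, 52, -∞, 52, ∞]
Answer: W*[2][0] = 8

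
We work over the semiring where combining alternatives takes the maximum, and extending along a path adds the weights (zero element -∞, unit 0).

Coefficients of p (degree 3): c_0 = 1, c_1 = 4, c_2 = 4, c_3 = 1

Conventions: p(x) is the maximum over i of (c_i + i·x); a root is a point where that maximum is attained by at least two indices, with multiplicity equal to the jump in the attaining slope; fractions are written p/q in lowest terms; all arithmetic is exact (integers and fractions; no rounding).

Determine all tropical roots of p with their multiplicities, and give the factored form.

hull edge (i=0, c=1) to (i=1, c=4): slope 3, span 1
hull edge (i=1, c=4) to (i=2, c=4): slope 0, span 1
hull edge (i=2, c=4) to (i=3, c=1): slope -3, span 1
Factored form: p(x) = 1 ⊗ (x ⊕ (-3)) ⊗ (x ⊕ 0) ⊗ (x ⊕ 3)
Answer: roots = -3 (mult 1), 0 (mult 1), 3 (mult 1)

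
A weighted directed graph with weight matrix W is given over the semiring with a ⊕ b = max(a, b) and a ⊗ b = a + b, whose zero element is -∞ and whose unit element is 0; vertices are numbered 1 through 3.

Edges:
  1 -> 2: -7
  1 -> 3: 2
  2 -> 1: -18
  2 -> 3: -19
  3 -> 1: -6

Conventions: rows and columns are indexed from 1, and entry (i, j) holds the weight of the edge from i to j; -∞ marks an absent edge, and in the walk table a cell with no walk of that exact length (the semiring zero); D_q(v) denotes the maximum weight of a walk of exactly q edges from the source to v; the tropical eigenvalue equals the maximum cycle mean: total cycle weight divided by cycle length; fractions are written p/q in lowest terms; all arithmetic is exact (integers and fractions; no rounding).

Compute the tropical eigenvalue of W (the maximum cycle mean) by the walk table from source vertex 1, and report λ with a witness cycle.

q=0: [0, -∞, -∞]
q=1: [-∞, -7, 2]
q=2: [-4, -∞, -26]
q=3: [-32, -11, -2]
Optimal cycle mean attained by: cycle 1->3->1, total 2 + (-6), length 2.
Answer: λ = -2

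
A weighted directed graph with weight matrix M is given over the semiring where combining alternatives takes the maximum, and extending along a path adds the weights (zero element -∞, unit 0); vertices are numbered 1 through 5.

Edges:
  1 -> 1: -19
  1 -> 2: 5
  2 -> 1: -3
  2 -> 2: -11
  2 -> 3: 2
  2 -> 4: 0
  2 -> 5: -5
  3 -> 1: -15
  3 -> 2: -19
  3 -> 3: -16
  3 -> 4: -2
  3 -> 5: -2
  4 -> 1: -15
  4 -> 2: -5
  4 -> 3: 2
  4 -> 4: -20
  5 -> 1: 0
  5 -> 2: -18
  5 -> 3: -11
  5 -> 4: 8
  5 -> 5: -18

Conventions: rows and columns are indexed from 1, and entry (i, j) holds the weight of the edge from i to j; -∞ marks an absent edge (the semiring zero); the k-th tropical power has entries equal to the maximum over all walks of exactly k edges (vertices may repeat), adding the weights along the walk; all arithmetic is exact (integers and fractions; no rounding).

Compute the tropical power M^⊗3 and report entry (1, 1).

M^⊗2:
  [2, -6, 7, 5, 0]
  [-5, 2, 2, 3, 0]
  [-2, -7, 0, 6, -18]
  [-8, -10, -3, 0, 0]
  [-7, 5, 10, -10, -13]
M^⊗3:
  [0, 7, 7, 8, 5]
  [0, 0, 5, 8, 0]
  [-9, 3, 8, -2, -2]
  [0, -3, 2, 8, -5]
  [2, -2, 7, 8, 8]
Key observation: the optimum is the walk 1->2->5->1, with weight 5 + (-5) + 0 = 0.
Optimal value attained by: walk 1->2->5->1.
Answer: (M^⊗3)[1][1] = 0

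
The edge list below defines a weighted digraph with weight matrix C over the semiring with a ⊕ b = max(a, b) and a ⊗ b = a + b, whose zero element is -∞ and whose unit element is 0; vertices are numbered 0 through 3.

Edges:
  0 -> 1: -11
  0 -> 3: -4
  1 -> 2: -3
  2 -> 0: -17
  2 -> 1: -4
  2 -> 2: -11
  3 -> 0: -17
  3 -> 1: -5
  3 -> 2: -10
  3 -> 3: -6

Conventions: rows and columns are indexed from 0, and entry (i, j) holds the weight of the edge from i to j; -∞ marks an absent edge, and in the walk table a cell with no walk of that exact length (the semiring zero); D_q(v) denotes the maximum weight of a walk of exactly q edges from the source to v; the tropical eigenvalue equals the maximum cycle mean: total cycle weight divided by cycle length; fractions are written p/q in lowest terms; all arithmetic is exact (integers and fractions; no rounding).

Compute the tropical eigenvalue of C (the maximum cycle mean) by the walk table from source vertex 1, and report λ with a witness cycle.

q=0: [-∞, 0, -∞, -∞]
q=1: [-∞, -∞, -3, -∞]
q=2: [-20, -7, -14, -∞]
q=3: [-31, -18, -10, -24]
q=4: [-27, -14, -21, -30]
Optimal cycle mean attained by: cycle 1->2->1, total (-3) + (-4), length 2.
Answer: λ = -7/2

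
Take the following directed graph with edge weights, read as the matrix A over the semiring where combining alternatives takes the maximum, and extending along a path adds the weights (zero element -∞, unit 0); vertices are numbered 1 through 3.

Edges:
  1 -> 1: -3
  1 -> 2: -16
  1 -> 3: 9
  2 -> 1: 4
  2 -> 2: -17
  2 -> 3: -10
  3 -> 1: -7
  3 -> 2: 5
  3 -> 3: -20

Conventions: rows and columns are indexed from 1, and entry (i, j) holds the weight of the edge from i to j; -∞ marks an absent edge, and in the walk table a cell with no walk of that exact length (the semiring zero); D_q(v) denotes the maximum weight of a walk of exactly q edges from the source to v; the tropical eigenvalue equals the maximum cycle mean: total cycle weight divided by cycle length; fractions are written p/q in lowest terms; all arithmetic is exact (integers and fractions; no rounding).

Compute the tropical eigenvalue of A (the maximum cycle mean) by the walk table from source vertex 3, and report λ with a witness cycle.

q=0: [-∞, -∞, 0]
q=1: [-7, 5, -20]
q=2: [9, -12, 2]
q=3: [6, 7, 18]
Optimal cycle mean attained by: cycle 1->3->2->1, total 9 + 5 + 4, length 3.
Answer: λ = 6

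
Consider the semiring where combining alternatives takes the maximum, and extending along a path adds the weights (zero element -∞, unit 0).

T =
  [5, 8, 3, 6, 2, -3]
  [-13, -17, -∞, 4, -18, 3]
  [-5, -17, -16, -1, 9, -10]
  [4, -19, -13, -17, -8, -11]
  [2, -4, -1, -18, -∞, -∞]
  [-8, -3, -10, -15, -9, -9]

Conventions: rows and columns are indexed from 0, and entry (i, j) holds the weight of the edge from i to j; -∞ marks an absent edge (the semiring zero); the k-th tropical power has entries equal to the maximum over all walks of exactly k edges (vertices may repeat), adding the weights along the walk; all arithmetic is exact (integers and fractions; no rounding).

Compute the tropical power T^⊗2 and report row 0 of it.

T^⊗2:
  [10, 13, 8, 12, 12, 11]
  [8, 0, -7, -7, -4, -6]
  [11, 5, 8, 1, -3, -8]
  [9, 12, 7, 10, 6, 1]
  [7, 10, 5, 8, 8, -1]
  [-3, 0, -5, 1, -1, 0]
Answer: row 0 of T^⊗2 = [10, 13, 8, 12, 12, 11]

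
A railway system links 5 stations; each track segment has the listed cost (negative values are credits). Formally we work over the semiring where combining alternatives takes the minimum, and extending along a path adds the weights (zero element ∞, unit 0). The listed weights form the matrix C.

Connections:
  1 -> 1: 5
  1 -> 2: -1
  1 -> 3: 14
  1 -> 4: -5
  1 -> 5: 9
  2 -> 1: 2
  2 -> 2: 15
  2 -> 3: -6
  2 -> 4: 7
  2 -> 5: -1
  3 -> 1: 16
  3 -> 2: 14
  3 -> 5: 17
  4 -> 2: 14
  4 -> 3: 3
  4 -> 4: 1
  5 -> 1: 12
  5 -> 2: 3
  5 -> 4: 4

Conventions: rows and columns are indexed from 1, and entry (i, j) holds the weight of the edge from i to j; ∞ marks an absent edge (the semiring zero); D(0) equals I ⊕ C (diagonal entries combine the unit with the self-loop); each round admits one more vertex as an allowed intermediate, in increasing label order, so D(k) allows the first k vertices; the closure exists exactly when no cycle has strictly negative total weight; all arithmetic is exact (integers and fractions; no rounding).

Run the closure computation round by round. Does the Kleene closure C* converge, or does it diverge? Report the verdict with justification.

D(0):
  [0, -1, 14, -5, 9]
  [2, 0, -6, 7, -1]
  [16, 14, 0, ∞, 17]
  [∞, 14, 3, 0, ∞]
  [12, 3, ∞, 4, 0]
D(1):
  [0, -1, 14, -5, 9]
  [2, 0, -6, -3, -1]
  [16, 14, 0, 11, 17]
  [∞, 14, 3, 0, ∞]
  [12, 3, 26, 4, 0]
D(2):
  [0, -1, -7, -5, -2]
  [2, 0, -6, -3, -1]
  [16, 14, 0, 11, 13]
  [16, 14, 3, 0, 13]
  [5, 3, -3, 0, 0]
D(3):
  [0, -1, -7, -5, -2]
  [2, 0, -6, -3, -1]
  [16, 14, 0, 11, 13]
  [16, 14, 3, 0, 13]
  [5, 3, -3, 0, 0]
D(4):
  [0, -1, -7, -5, -2]
  [2, 0, -6, -3, -1]
  [16, 14, 0, 11, 13]
  [16, 14, 3, 0, 13]
  [5, 3, -3, 0, 0]
D(5):
  [0, -1, -7, -5, -2]
  [2, 0, -6, -3, -1]
  [16, 14, 0, 11, 13]
  [16, 14, 3, 0, 13]
  [5, 3, -3, 0, 0]
Key observation: every diagonal entry stays at the unit through all rounds, so no improving cycle exists.
Answer: CONVERGES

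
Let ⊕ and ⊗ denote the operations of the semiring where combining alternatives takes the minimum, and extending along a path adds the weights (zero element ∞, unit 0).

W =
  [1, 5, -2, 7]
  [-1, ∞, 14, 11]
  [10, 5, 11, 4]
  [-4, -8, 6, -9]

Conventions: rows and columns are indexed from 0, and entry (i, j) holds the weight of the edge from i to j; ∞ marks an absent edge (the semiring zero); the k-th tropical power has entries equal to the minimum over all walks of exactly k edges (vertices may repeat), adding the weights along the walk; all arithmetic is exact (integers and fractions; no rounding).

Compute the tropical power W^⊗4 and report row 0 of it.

W^⊗2:
  [2, -1, -1, -2]
  [0, 3, -3, 2]
  [0, -4, 8, -5]
  [-13, -17, -6, -18]
W^⊗3:
  [-6, -10, 0, -11]
  [-2, -6, -2, -7]
  [-9, -13, -2, -14]
  [-22, -26, -15, -27]
W^⊗4:
  [-15, -19, -8, -20]
  [-11, -15, -4, -16]
  [-18, -22, -11, -23]
  [-31, -35, -24, -36]
Answer: row 0 of W^⊗4 = [-15, -19, -8, -20]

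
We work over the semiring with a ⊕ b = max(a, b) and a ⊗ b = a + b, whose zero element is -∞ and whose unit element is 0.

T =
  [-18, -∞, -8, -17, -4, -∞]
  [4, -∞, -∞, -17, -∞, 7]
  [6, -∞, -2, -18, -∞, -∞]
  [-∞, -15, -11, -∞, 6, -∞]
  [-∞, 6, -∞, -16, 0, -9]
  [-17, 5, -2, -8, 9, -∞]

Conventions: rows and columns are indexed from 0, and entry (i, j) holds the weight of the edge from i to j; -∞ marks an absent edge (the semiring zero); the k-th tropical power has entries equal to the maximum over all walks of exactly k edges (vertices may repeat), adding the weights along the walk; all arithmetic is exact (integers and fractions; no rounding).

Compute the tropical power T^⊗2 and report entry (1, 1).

T^⊗2:
  [-2, 2, -10, -20, -4, -13]
  [-10, 12, 5, -1, 16, -∞]
  [4, -33, -2, -11, 2, -∞]
  [-5, 12, -13, -10, 6, -3]
  [10, 6, -11, -11, 0, 13]
  [9, 15, -4, -7, 9, 12]
Key observation: the optimum is the walk 1->5->1, with weight 7 + 5 = 12.
Optimal value attained by: walk 1->5->1.
Answer: (T^⊗2)[1][1] = 12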